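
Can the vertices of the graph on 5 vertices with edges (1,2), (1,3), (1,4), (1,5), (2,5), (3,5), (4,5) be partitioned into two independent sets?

Step 1: Attempt 2-coloring using BFS:
  Start at vertex 1, assign color 0
  Color vertex 2 with color 1 (neighbor of 1)
  Color vertex 3 with color 1 (neighbor of 1)
  Color vertex 4 with color 1 (neighbor of 1)
  Color vertex 5 with color 1 (neighbor of 1)

Step 2: Conflict found! Vertices 2 and 5 are adjacent but have the same color.
This means the graph contains an odd cycle.

The graph is NOT bipartite.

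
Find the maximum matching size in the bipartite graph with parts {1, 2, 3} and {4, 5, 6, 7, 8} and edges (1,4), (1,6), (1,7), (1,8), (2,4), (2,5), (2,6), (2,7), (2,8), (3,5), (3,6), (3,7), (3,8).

Step 1: List the neighbors of each left vertex:
  1: 4, 6, 7, 8
  2: 4, 5, 6, 7, 8
  3: 5, 6, 7, 8

Step 2: Greedily match left vertices, then look for augmenting paths:
  Match 1 -- 4
  Match 2 -- 5
  Match 3 -- 6
  No augmenting path remains.

Step 3: Verify this is maximum:
  Matching size 3 = min(|L|, |R|) = min(3, 5), which is an upper bound, so this matching is maximum.

Maximum matching: {(1,4), (2,5), (3,6)}
Size: 3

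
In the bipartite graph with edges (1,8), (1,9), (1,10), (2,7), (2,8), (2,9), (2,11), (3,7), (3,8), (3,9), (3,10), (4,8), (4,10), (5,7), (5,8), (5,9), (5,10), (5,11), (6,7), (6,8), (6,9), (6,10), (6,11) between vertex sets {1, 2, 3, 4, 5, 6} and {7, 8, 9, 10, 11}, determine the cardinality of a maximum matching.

Step 1: List the neighbors of each left vertex:
  1: 8, 9, 10
  2: 7, 8, 9, 11
  3: 7, 8, 9, 10
  4: 8, 10
  5: 7, 8, 9, 10, 11
  6: 7, 8, 9, 10, 11

Step 2: Greedily match left vertices, then look for augmenting paths:
  Match 1 -- 8
  Match 2 -- 7
  Match 3 -- 9
  Match 4 -- 10
  Match 5 -- 11
  No augmenting path remains.

Step 3: Verify this is maximum:
  Matching size 5 = min(|L|, |R|) = min(6, 5), which is an upper bound, so this matching is maximum.

Maximum matching: {(1,8), (2,7), (3,9), (4,10), (5,11)}
Size: 5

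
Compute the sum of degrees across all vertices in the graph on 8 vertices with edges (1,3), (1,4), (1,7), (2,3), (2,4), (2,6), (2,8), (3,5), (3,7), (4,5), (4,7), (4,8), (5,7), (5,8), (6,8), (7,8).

Step 1: Count edges incident to each vertex:
  deg(1) = 3 (neighbors: 3, 4, 7)
  deg(2) = 4 (neighbors: 3, 4, 6, 8)
  deg(3) = 4 (neighbors: 1, 2, 5, 7)
  deg(4) = 5 (neighbors: 1, 2, 5, 7, 8)
  deg(5) = 4 (neighbors: 3, 4, 7, 8)
  deg(6) = 2 (neighbors: 2, 8)
  deg(7) = 5 (neighbors: 1, 3, 4, 5, 8)
  deg(8) = 5 (neighbors: 2, 4, 5, 6, 7)

Step 2: Sum all degrees:
  3 + 4 + 4 + 5 + 4 + 2 + 5 + 5 = 32

Verification: sum of degrees = 2 * |E| = 2 * 16 = 32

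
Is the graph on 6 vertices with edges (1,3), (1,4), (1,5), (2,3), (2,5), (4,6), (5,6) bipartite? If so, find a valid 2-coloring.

Step 1: Attempt 2-coloring using BFS:
  Start at vertex 1, assign color 0
  Color vertex 3 with color 1 (neighbor of 1)
  Color vertex 4 with color 1 (neighbor of 1)
  Color vertex 5 with color 1 (neighbor of 1)
  Color vertex 2 with color 0 (neighbor of 3)
  Color vertex 6 with color 0 (neighbor of 4)

Step 2: 2-coloring succeeded. No conflicts found.
  Set A (color 0): {1, 2, 6}
  Set B (color 1): {3, 4, 5}

The graph is bipartite with partition {1, 2, 6}, {3, 4, 5}.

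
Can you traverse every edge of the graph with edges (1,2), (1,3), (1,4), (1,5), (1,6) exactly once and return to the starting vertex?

Step 1: Find the degree of each vertex:
  deg(1) = 5
  deg(2) = 1
  deg(3) = 1
  deg(4) = 1
  deg(5) = 1
  deg(6) = 1

Step 2: Count vertices with odd degree:
  Odd-degree vertices: 1, 2, 3, 4, 5, 6 (6 total)

Step 3: Apply Euler's theorem:
  - Eulerian circuit exists iff graph is connected and all vertices have even degree
  - Eulerian path exists iff graph is connected and has 0 or 2 odd-degree vertices

Graph has 6 odd-degree vertices (need 0 or 2).
Neither Eulerian path nor Eulerian circuit exists.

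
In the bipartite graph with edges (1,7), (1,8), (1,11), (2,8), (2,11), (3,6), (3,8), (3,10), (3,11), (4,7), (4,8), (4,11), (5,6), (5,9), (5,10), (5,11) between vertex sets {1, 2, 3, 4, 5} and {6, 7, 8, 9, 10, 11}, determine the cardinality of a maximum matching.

Step 1: List the neighbors of each left vertex:
  1: 7, 8, 11
  2: 8, 11
  3: 6, 8, 10, 11
  4: 7, 8, 11
  5: 6, 9, 10, 11

Step 2: Greedily match left vertices, then look for augmenting paths:
  Match 1 -- 7
  Match 2 -- 8
  Match 3 -- 6
  Match 4 -- 11
  Match 5 -- 9
  No augmenting path remains.

Step 3: Verify this is maximum:
  Matching size 5 = min(|L|, |R|) = min(5, 6), which is an upper bound, so this matching is maximum.

Maximum matching: {(1,7), (2,8), (3,6), (4,11), (5,9)}
Size: 5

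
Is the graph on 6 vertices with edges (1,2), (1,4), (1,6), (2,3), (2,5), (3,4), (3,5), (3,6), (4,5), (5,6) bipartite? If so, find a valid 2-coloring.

Step 1: Attempt 2-coloring using BFS:
  Start at vertex 1, assign color 0
  Color vertex 2 with color 1 (neighbor of 1)
  Color vertex 4 with color 1 (neighbor of 1)
  Color vertex 6 with color 1 (neighbor of 1)
  Color vertex 3 with color 0 (neighbor of 2)
  Color vertex 5 with color 0 (neighbor of 2)

Step 2: Conflict found! Vertices 3 and 5 are adjacent but have the same color.
This means the graph contains an odd cycle.

The graph is NOT bipartite.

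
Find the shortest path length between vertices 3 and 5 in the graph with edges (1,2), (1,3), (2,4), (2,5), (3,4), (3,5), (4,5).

Step 1: Build adjacency list:
  1: 2, 3
  2: 1, 4, 5
  3: 1, 4, 5
  4: 2, 3, 5
  5: 2, 3, 4

Step 2: BFS from vertex 3 to find shortest path to 5:
  vertex 1 reached at distance 1
  vertex 4 reached at distance 1
  vertex 5 reached at distance 1

Step 3: Shortest path: 3 -> 5
Path length: 1 edge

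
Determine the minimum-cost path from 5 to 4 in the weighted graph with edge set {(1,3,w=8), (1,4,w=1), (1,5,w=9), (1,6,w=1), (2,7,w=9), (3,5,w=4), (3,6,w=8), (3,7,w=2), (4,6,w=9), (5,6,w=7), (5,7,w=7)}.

Step 1: Build adjacency list with weights:
  1: 3(w=8), 4(w=1), 5(w=9), 6(w=1)
  2: 7(w=9)
  3: 1(w=8), 5(w=4), 6(w=8), 7(w=2)
  4: 1(w=1), 6(w=9)
  5: 1(w=9), 3(w=4), 6(w=7), 7(w=7)
  6: 1(w=1), 3(w=8), 4(w=9), 5(w=7)
  7: 2(w=9), 3(w=2), 5(w=7)

Step 2: Apply Dijkstra's algorithm from vertex 5:
  Visit vertex 5 (distance=0)
    Update dist[1] = 9
    Update dist[3] = 4
    Update dist[6] = 7
    Update dist[7] = 7
  Visit vertex 3 (distance=4)
    Update dist[7] = 6
  Visit vertex 7 (distance=6)
    Update dist[2] = 15
  Visit vertex 6 (distance=7)
    Update dist[1] = 8
    Update dist[4] = 16
  Visit vertex 1 (distance=8)
    Update dist[4] = 9
  Visit vertex 4 (distance=9)

Step 3: Shortest path: 5 -> 6 -> 1 -> 4
Total weight: 7 + 1 + 1 = 9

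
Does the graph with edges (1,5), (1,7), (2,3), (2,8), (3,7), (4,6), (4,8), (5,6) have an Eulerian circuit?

Step 1: Find the degree of each vertex:
  deg(1) = 2
  deg(2) = 2
  deg(3) = 2
  deg(4) = 2
  deg(5) = 2
  deg(6) = 2
  deg(7) = 2
  deg(8) = 2

Step 2: Count vertices with odd degree:
  All vertices have even degree (0 odd-degree vertices)

Step 3: Apply Euler's theorem:
  - Eulerian circuit exists iff graph is connected and all vertices have even degree
  - Eulerian path exists iff graph is connected and has 0 or 2 odd-degree vertices

Graph is connected with 0 odd-degree vertices.
Both Eulerian circuit and Eulerian path exist.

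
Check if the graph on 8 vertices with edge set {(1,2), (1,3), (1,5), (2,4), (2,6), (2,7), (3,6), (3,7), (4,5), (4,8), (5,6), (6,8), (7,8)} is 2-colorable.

Step 1: Attempt 2-coloring using BFS:
  Start at vertex 1, assign color 0
  Color vertex 2 with color 1 (neighbor of 1)
  Color vertex 3 with color 1 (neighbor of 1)
  Color vertex 5 with color 1 (neighbor of 1)
  Color vertex 4 with color 0 (neighbor of 2)
  Color vertex 6 with color 0 (neighbor of 2)
  Color vertex 7 with color 0 (neighbor of 2)
  Color vertex 8 with color 1 (neighbor of 4)

Step 2: 2-coloring succeeded. No conflicts found.
  Set A (color 0): {1, 4, 6, 7}
  Set B (color 1): {2, 3, 5, 8}

The graph is bipartite with partition {1, 4, 6, 7}, {2, 3, 5, 8}.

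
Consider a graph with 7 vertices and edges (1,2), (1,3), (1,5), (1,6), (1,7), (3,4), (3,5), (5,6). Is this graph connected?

Step 1: Build adjacency list from edges:
  1: 2, 3, 5, 6, 7
  2: 1
  3: 1, 4, 5
  4: 3
  5: 1, 3, 6
  6: 1, 5
  7: 1

Step 2: Run BFS/DFS from vertex 1:
  Visited: {1, 2, 3, 5, 6, 7, 4}
  Reached 7 of 7 vertices

Step 3: All 7 vertices reached from vertex 1, so the graph is connected.
Answer: Yes, the graph is connected.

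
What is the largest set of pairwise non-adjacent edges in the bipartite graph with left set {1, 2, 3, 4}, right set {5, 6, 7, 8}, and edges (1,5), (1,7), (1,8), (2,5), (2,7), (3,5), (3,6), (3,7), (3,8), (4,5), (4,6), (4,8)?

Step 1: List the neighbors of each left vertex:
  1: 5, 7, 8
  2: 5, 7
  3: 5, 6, 7, 8
  4: 5, 6, 8

Step 2: Greedily match left vertices, then look for augmenting paths:
  Match 1 -- 5
  Match 2 -- 7
  Match 3 -- 6
  Match 4 -- 8
  No augmenting path remains.

Step 3: Verify this is maximum:
  Matching size 4 = min(|L|, |R|) = min(4, 4), which is an upper bound, so this matching is maximum.

Maximum matching: {(1,5), (2,7), (3,6), (4,8)}
Size: 4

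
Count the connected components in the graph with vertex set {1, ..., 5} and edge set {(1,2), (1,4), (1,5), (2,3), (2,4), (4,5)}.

Step 1: Build adjacency list from edges:
  1: 2, 4, 5
  2: 1, 3, 4
  3: 2
  4: 1, 2, 5
  5: 1, 4

Step 2: Run BFS/DFS from vertex 1:
  Visited: {1, 2, 4, 5, 3}
  Reached 5 of 5 vertices

Step 3: All 5 vertices reached from vertex 1, so the graph is connected.
Number of connected components: 1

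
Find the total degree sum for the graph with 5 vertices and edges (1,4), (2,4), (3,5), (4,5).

Step 1: Count edges incident to each vertex:
  deg(1) = 1 (neighbors: 4)
  deg(2) = 1 (neighbors: 4)
  deg(3) = 1 (neighbors: 5)
  deg(4) = 3 (neighbors: 1, 2, 5)
  deg(5) = 2 (neighbors: 3, 4)

Step 2: Sum all degrees:
  1 + 1 + 1 + 3 + 2 = 8

Verification: sum of degrees = 2 * |E| = 2 * 4 = 8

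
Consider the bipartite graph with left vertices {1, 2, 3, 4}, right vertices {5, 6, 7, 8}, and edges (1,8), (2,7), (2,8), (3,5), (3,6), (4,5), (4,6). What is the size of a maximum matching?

Step 1: List the neighbors of each left vertex:
  1: 8
  2: 7, 8
  3: 5, 6
  4: 5, 6

Step 2: Greedily match left vertices, then look for augmenting paths:
  Match 1 -- 8
  Match 2 -- 7
  Match 3 -- 5
  Match 4 -- 6
  No augmenting path remains.

Step 3: Verify this is maximum:
  Matching size 4 = min(|L|, |R|) = min(4, 4), which is an upper bound, so this matching is maximum.

Maximum matching: {(1,8), (2,7), (3,5), (4,6)}
Size: 4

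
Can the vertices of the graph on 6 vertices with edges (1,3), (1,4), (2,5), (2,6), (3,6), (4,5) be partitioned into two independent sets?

Step 1: Attempt 2-coloring using BFS:
  Start at vertex 1, assign color 0
  Color vertex 3 with color 1 (neighbor of 1)
  Color vertex 4 with color 1 (neighbor of 1)
  Color vertex 6 with color 0 (neighbor of 3)
  Color vertex 5 with color 0 (neighbor of 4)
  Color vertex 2 with color 1 (neighbor of 6)

Step 2: 2-coloring succeeded. No conflicts found.
  Set A (color 0): {1, 5, 6}
  Set B (color 1): {2, 3, 4}

The graph is bipartite with partition {1, 5, 6}, {2, 3, 4}.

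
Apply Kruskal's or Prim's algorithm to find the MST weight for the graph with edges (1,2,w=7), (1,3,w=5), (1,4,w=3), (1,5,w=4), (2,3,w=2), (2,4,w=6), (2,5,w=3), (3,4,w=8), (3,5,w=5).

Apply Kruskal's algorithm (sort edges by weight, add if no cycle):

Sorted edges by weight:
  (2,3) w=2
  (1,4) w=3
  (2,5) w=3
  (1,5) w=4
  (1,3) w=5
  (3,5) w=5
  (2,4) w=6
  (1,2) w=7
  (3,4) w=8

Add edge (2,3) w=2 -- no cycle. Running total: 2
Add edge (1,4) w=3 -- no cycle. Running total: 5
Add edge (2,5) w=3 -- no cycle. Running total: 8
Add edge (1,5) w=4 -- no cycle. Running total: 12

MST edges: (2,3,w=2), (1,4,w=3), (2,5,w=3), (1,5,w=4)
Total MST weight: 2 + 3 + 3 + 4 = 12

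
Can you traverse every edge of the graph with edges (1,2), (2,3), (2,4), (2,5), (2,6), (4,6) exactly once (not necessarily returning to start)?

Step 1: Find the degree of each vertex:
  deg(1) = 1
  deg(2) = 5
  deg(3) = 1
  deg(4) = 2
  deg(5) = 1
  deg(6) = 2

Step 2: Count vertices with odd degree:
  Odd-degree vertices: 1, 2, 3, 5 (4 total)

Step 3: Apply Euler's theorem:
  - Eulerian circuit exists iff graph is connected and all vertices have even degree
  - Eulerian path exists iff graph is connected and has 0 or 2 odd-degree vertices

Graph has 4 odd-degree vertices (need 0 or 2).
Neither Eulerian path nor Eulerian circuit exists.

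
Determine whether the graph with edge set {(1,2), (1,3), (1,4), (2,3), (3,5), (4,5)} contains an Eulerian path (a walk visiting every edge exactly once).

Step 1: Find the degree of each vertex:
  deg(1) = 3
  deg(2) = 2
  deg(3) = 3
  deg(4) = 2
  deg(5) = 2

Step 2: Count vertices with odd degree:
  Odd-degree vertices: 1, 3 (2 total)

Step 3: Apply Euler's theorem:
  - Eulerian circuit exists iff graph is connected and all vertices have even degree
  - Eulerian path exists iff graph is connected and has 0 or 2 odd-degree vertices

Graph is connected with exactly 2 odd-degree vertices (1, 3).
Eulerian path exists (starting and ending at the odd-degree vertices), but no Eulerian circuit.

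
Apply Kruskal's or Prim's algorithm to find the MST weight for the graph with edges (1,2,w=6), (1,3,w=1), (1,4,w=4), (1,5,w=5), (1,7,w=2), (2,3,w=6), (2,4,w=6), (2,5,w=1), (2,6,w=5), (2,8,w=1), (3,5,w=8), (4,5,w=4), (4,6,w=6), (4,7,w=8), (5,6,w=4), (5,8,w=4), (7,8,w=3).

Apply Kruskal's algorithm (sort edges by weight, add if no cycle):

Sorted edges by weight:
  (1,3) w=1
  (2,5) w=1
  (2,8) w=1
  (1,7) w=2
  (7,8) w=3
  (1,4) w=4
  (4,5) w=4
  (5,8) w=4
  (5,6) w=4
  (1,5) w=5
  (2,6) w=5
  (1,2) w=6
  (2,3) w=6
  (2,4) w=6
  (4,6) w=6
  (3,5) w=8
  (4,7) w=8

Add edge (1,3) w=1 -- no cycle. Running total: 1
Add edge (2,5) w=1 -- no cycle. Running total: 2
Add edge (2,8) w=1 -- no cycle. Running total: 3
Add edge (1,7) w=2 -- no cycle. Running total: 5
Add edge (7,8) w=3 -- no cycle. Running total: 8
Add edge (1,4) w=4 -- no cycle. Running total: 12
Skip edge (4,5) w=4 -- would create cycle
Skip edge (5,8) w=4 -- would create cycle
Add edge (5,6) w=4 -- no cycle. Running total: 16

MST edges: (1,3,w=1), (2,5,w=1), (2,8,w=1), (1,7,w=2), (7,8,w=3), (1,4,w=4), (5,6,w=4)
Total MST weight: 1 + 1 + 1 + 2 + 3 + 4 + 4 = 16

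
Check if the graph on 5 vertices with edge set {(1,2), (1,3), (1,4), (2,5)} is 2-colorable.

Step 1: Attempt 2-coloring using BFS:
  Start at vertex 1, assign color 0
  Color vertex 2 with color 1 (neighbor of 1)
  Color vertex 3 with color 1 (neighbor of 1)
  Color vertex 4 with color 1 (neighbor of 1)
  Color vertex 5 with color 0 (neighbor of 2)

Step 2: 2-coloring succeeded. No conflicts found.
  Set A (color 0): {1, 5}
  Set B (color 1): {2, 3, 4}

The graph is bipartite with partition {1, 5}, {2, 3, 4}.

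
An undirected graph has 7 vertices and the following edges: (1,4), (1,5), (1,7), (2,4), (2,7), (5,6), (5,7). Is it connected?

Step 1: Build adjacency list from edges:
  1: 4, 5, 7
  2: 4, 7
  3: (none)
  4: 1, 2
  5: 1, 6, 7
  6: 5
  7: 1, 2, 5

Step 2: Run BFS/DFS from vertex 1:
  Visited: {1, 4, 5, 7, 2, 6}
  Reached 6 of 7 vertices

Step 3: Only 6 of 7 vertices reached. Graph is disconnected.
Connected components: {1, 2, 4, 5, 6, 7}, {3}
Answer: No, the graph is not connected (2 components).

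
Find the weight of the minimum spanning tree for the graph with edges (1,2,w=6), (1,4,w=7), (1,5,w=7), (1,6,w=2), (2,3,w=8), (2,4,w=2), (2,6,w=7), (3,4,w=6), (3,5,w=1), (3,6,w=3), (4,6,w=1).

Apply Kruskal's algorithm (sort edges by weight, add if no cycle):

Sorted edges by weight:
  (3,5) w=1
  (4,6) w=1
  (1,6) w=2
  (2,4) w=2
  (3,6) w=3
  (1,2) w=6
  (3,4) w=6
  (1,4) w=7
  (1,5) w=7
  (2,6) w=7
  (2,3) w=8

Add edge (3,5) w=1 -- no cycle. Running total: 1
Add edge (4,6) w=1 -- no cycle. Running total: 2
Add edge (1,6) w=2 -- no cycle. Running total: 4
Add edge (2,4) w=2 -- no cycle. Running total: 6
Add edge (3,6) w=3 -- no cycle. Running total: 9

MST edges: (3,5,w=1), (4,6,w=1), (1,6,w=2), (2,4,w=2), (3,6,w=3)
Total MST weight: 1 + 1 + 2 + 2 + 3 = 9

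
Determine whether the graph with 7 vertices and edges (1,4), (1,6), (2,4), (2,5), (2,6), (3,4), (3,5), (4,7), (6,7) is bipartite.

Step 1: Attempt 2-coloring using BFS:
  Start at vertex 1, assign color 0
  Color vertex 4 with color 1 (neighbor of 1)
  Color vertex 6 with color 1 (neighbor of 1)
  Color vertex 2 with color 0 (neighbor of 4)
  Color vertex 3 with color 0 (neighbor of 4)
  Color vertex 7 with color 0 (neighbor of 4)
  Color vertex 5 with color 1 (neighbor of 2)

Step 2: 2-coloring succeeded. No conflicts found.
  Set A (color 0): {1, 2, 3, 7}
  Set B (color 1): {4, 5, 6}

The graph is bipartite with partition {1, 2, 3, 7}, {4, 5, 6}.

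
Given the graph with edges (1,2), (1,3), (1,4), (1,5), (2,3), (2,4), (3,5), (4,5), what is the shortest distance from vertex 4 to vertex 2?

Step 1: Build adjacency list:
  1: 2, 3, 4, 5
  2: 1, 3, 4
  3: 1, 2, 5
  4: 1, 2, 5
  5: 1, 3, 4

Step 2: BFS from vertex 4 to find shortest path to 2:
  vertex 1 reached at distance 1
  vertex 2 reached at distance 1

Step 3: Shortest path: 4 -> 2
Path length: 1 edge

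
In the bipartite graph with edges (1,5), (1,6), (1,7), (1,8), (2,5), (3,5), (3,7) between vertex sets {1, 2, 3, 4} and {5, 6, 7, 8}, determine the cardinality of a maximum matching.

Step 1: List the neighbors of each left vertex:
  1: 5, 6, 7, 8
  2: 5
  3: 5, 7
  4: (none)

Step 2: Greedily match left vertices, then look for augmenting paths:
  Match 1 -- 6
  Match 2 -- 5
  Match 3 -- 7
  No augmenting path remains.

Step 3: Verify this is maximum:
  Matching has size 3. The vertex set {1, 2, 3} covers every edge and has size 3; any matching has at most one edge per cover vertex, so 3 is maximum (König's theorem).

Maximum matching: {(1,6), (2,5), (3,7)}
Size: 3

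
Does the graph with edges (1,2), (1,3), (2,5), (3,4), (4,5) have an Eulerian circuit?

Step 1: Find the degree of each vertex:
  deg(1) = 2
  deg(2) = 2
  deg(3) = 2
  deg(4) = 2
  deg(5) = 2

Step 2: Count vertices with odd degree:
  All vertices have even degree (0 odd-degree vertices)

Step 3: Apply Euler's theorem:
  - Eulerian circuit exists iff graph is connected and all vertices have even degree
  - Eulerian path exists iff graph is connected and has 0 or 2 odd-degree vertices

Graph is connected with 0 odd-degree vertices.
Both Eulerian circuit and Eulerian path exist.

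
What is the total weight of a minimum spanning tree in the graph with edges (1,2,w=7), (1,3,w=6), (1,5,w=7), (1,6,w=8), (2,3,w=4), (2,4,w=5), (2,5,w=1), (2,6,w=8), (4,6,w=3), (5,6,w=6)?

Apply Kruskal's algorithm (sort edges by weight, add if no cycle):

Sorted edges by weight:
  (2,5) w=1
  (4,6) w=3
  (2,3) w=4
  (2,4) w=5
  (1,3) w=6
  (5,6) w=6
  (1,2) w=7
  (1,5) w=7
  (1,6) w=8
  (2,6) w=8

Add edge (2,5) w=1 -- no cycle. Running total: 1
Add edge (4,6) w=3 -- no cycle. Running total: 4
Add edge (2,3) w=4 -- no cycle. Running total: 8
Add edge (2,4) w=5 -- no cycle. Running total: 13
Add edge (1,3) w=6 -- no cycle. Running total: 19

MST edges: (2,5,w=1), (4,6,w=3), (2,3,w=4), (2,4,w=5), (1,3,w=6)
Total MST weight: 1 + 3 + 4 + 5 + 6 = 19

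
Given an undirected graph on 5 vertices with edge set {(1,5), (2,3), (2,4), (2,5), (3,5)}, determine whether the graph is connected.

Step 1: Build adjacency list from edges:
  1: 5
  2: 3, 4, 5
  3: 2, 5
  4: 2
  5: 1, 2, 3

Step 2: Run BFS/DFS from vertex 1:
  Visited: {1, 5, 2, 3, 4}
  Reached 5 of 5 vertices

Step 3: All 5 vertices reached from vertex 1, so the graph is connected.
Answer: Yes, the graph is connected.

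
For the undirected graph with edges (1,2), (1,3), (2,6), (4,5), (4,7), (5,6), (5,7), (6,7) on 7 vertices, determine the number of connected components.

Step 1: Build adjacency list from edges:
  1: 2, 3
  2: 1, 6
  3: 1
  4: 5, 7
  5: 4, 6, 7
  6: 2, 5, 7
  7: 4, 5, 6

Step 2: Run BFS/DFS from vertex 1:
  Visited: {1, 2, 3, 6, 5, 7, 4}
  Reached 7 of 7 vertices

Step 3: All 7 vertices reached from vertex 1, so the graph is connected.
Number of connected components: 1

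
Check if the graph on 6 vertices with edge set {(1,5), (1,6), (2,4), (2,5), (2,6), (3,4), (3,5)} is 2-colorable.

Step 1: Attempt 2-coloring using BFS:
  Start at vertex 1, assign color 0
  Color vertex 5 with color 1 (neighbor of 1)
  Color vertex 6 with color 1 (neighbor of 1)
  Color vertex 2 with color 0 (neighbor of 5)
  Color vertex 3 with color 0 (neighbor of 5)
  Color vertex 4 with color 1 (neighbor of 2)

Step 2: 2-coloring succeeded. No conflicts found.
  Set A (color 0): {1, 2, 3}
  Set B (color 1): {4, 5, 6}

The graph is bipartite with partition {1, 2, 3}, {4, 5, 6}.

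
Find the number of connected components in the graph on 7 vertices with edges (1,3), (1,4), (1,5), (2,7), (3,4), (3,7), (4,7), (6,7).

Step 1: Build adjacency list from edges:
  1: 3, 4, 5
  2: 7
  3: 1, 4, 7
  4: 1, 3, 7
  5: 1
  6: 7
  7: 2, 3, 4, 6

Step 2: Run BFS/DFS from vertex 1:
  Visited: {1, 3, 4, 5, 7, 2, 6}
  Reached 7 of 7 vertices

Step 3: All 7 vertices reached from vertex 1, so the graph is connected.
Number of connected components: 1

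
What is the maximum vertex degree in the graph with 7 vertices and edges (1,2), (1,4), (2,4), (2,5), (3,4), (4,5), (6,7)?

Step 1: Count edges incident to each vertex:
  deg(1) = 2 (neighbors: 2, 4)
  deg(2) = 3 (neighbors: 1, 4, 5)
  deg(3) = 1 (neighbors: 4)
  deg(4) = 4 (neighbors: 1, 2, 3, 5)
  deg(5) = 2 (neighbors: 2, 4)
  deg(6) = 1 (neighbors: 7)
  deg(7) = 1 (neighbors: 6)

Step 2: Find maximum:
  max(2, 3, 1, 4, 2, 1, 1) = 4 (vertex 4)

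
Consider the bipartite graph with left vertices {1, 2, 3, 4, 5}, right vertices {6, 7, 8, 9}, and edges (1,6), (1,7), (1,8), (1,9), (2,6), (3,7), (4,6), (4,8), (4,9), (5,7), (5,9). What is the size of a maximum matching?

Step 1: List the neighbors of each left vertex:
  1: 6, 7, 8, 9
  2: 6
  3: 7
  4: 6, 8, 9
  5: 7, 9

Step 2: Greedily match left vertices, then look for augmenting paths:
  Match 1 -- 6
  Match 3 -- 7
  Match 4 -- 8
  Match 5 -- 9
  No augmenting path remains.

Step 3: Verify this is maximum:
  Matching size 4 = min(|L|, |R|) = min(5, 4), which is an upper bound, so this matching is maximum.

Maximum matching: {(1,6), (3,7), (4,8), (5,9)}
Size: 4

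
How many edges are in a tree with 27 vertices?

A tree on n vertices always has exactly n - 1 edges.
For n = 27: edges = 27 - 1 = 26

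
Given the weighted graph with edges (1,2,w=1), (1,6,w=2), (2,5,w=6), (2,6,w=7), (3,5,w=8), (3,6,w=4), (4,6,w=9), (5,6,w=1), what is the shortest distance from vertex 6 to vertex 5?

Step 1: Build adjacency list with weights:
  1: 2(w=1), 6(w=2)
  2: 1(w=1), 5(w=6), 6(w=7)
  3: 5(w=8), 6(w=4)
  4: 6(w=9)
  5: 2(w=6), 3(w=8), 6(w=1)
  6: 1(w=2), 2(w=7), 3(w=4), 4(w=9), 5(w=1)

Step 2: Apply Dijkstra's algorithm from vertex 6:
  Visit vertex 6 (distance=0)
    Update dist[1] = 2
    Update dist[2] = 7
    Update dist[3] = 4
    Update dist[4] = 9
    Update dist[5] = 1
  Visit vertex 5 (distance=1)

Step 3: Shortest path: 6 -> 5
Total weight: 1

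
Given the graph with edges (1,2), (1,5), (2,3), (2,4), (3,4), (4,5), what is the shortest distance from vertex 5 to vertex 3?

Step 1: Build adjacency list:
  1: 2, 5
  2: 1, 3, 4
  3: 2, 4
  4: 2, 3, 5
  5: 1, 4

Step 2: BFS from vertex 5 to find shortest path to 3:
  vertex 1 reached at distance 1
  vertex 4 reached at distance 1
  vertex 2 reached at distance 2
  vertex 3 reached at distance 2

Step 3: Shortest path: 5 -> 4 -> 3
Path length: 2 edges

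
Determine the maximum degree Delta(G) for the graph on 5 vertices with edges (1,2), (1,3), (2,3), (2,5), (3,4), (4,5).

Step 1: Count edges incident to each vertex:
  deg(1) = 2 (neighbors: 2, 3)
  deg(2) = 3 (neighbors: 1, 3, 5)
  deg(3) = 3 (neighbors: 1, 2, 4)
  deg(4) = 2 (neighbors: 3, 5)
  deg(5) = 2 (neighbors: 2, 4)

Step 2: Find maximum:
  max(2, 3, 3, 2, 2) = 3 (vertex 2)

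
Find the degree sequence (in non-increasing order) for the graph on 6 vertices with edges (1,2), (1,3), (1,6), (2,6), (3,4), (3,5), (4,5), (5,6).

Step 1: Count edges incident to each vertex:
  deg(1) = 3 (neighbors: 2, 3, 6)
  deg(2) = 2 (neighbors: 1, 6)
  deg(3) = 3 (neighbors: 1, 4, 5)
  deg(4) = 2 (neighbors: 3, 5)
  deg(5) = 3 (neighbors: 3, 4, 6)
  deg(6) = 3 (neighbors: 1, 2, 5)

Step 2: Sort degrees in non-increasing order:
  Degrees: [3, 2, 3, 2, 3, 3] -> sorted: [3, 3, 3, 3, 2, 2]

Degree sequence: [3, 3, 3, 3, 2, 2]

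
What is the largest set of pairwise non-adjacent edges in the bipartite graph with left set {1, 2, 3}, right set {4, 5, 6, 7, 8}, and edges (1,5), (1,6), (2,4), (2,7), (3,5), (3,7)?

Step 1: List the neighbors of each left vertex:
  1: 5, 6
  2: 4, 7
  3: 5, 7

Step 2: Greedily match left vertices, then look for augmenting paths:
  Match 1 -- 5
  Match 2 -- 4
  Match 3 -- 7
  No augmenting path remains.

Step 3: Verify this is maximum:
  Matching size 3 = min(|L|, |R|) = min(3, 5), which is an upper bound, so this matching is maximum.

Maximum matching: {(1,5), (2,4), (3,7)}
Size: 3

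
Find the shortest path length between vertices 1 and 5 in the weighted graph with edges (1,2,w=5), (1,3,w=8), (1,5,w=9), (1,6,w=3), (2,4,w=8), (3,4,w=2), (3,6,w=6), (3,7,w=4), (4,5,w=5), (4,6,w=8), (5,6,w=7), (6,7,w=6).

Step 1: Build adjacency list with weights:
  1: 2(w=5), 3(w=8), 5(w=9), 6(w=3)
  2: 1(w=5), 4(w=8)
  3: 1(w=8), 4(w=2), 6(w=6), 7(w=4)
  4: 2(w=8), 3(w=2), 5(w=5), 6(w=8)
  5: 1(w=9), 4(w=5), 6(w=7)
  6: 1(w=3), 3(w=6), 4(w=8), 5(w=7), 7(w=6)
  7: 3(w=4), 6(w=6)

Step 2: Apply Dijkstra's algorithm from vertex 1:
  Visit vertex 1 (distance=0)
    Update dist[2] = 5
    Update dist[3] = 8
    Update dist[5] = 9
    Update dist[6] = 3
  Visit vertex 6 (distance=3)
    Update dist[4] = 11
    Update dist[7] = 9
  Visit vertex 2 (distance=5)
  Visit vertex 3 (distance=8)
    Update dist[4] = 10
  Visit vertex 5 (distance=9)

Step 3: Shortest path: 1 -> 5
Total weight: 9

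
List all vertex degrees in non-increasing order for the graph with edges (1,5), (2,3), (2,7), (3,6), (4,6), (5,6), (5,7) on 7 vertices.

Step 1: Count edges incident to each vertex:
  deg(1) = 1 (neighbors: 5)
  deg(2) = 2 (neighbors: 3, 7)
  deg(3) = 2 (neighbors: 2, 6)
  deg(4) = 1 (neighbors: 6)
  deg(5) = 3 (neighbors: 1, 6, 7)
  deg(6) = 3 (neighbors: 3, 4, 5)
  deg(7) = 2 (neighbors: 2, 5)

Step 2: Sort degrees in non-increasing order:
  Degrees: [1, 2, 2, 1, 3, 3, 2] -> sorted: [3, 3, 2, 2, 2, 1, 1]

Degree sequence: [3, 3, 2, 2, 2, 1, 1]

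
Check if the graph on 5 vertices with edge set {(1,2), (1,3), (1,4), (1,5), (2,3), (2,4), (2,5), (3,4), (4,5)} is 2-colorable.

Step 1: Attempt 2-coloring using BFS:
  Start at vertex 1, assign color 0
  Color vertex 2 with color 1 (neighbor of 1)
  Color vertex 3 with color 1 (neighbor of 1)
  Color vertex 4 with color 1 (neighbor of 1)
  Color vertex 5 with color 1 (neighbor of 1)

Step 2: Conflict found! Vertices 2 and 3 are adjacent but have the same color.
This means the graph contains an odd cycle.

The graph is NOT bipartite.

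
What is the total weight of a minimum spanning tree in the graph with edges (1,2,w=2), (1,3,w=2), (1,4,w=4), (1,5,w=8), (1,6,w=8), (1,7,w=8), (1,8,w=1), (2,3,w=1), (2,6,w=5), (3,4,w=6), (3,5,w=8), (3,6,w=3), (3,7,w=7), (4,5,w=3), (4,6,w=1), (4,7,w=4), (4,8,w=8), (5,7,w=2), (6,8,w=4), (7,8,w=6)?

Apply Kruskal's algorithm (sort edges by weight, add if no cycle):

Sorted edges by weight:
  (1,8) w=1
  (2,3) w=1
  (4,6) w=1
  (1,2) w=2
  (1,3) w=2
  (5,7) w=2
  (3,6) w=3
  (4,5) w=3
  (1,4) w=4
  (4,7) w=4
  (6,8) w=4
  (2,6) w=5
  (3,4) w=6
  (7,8) w=6
  (3,7) w=7
  (1,5) w=8
  (1,6) w=8
  (1,7) w=8
  (3,5) w=8
  (4,8) w=8

Add edge (1,8) w=1 -- no cycle. Running total: 1
Add edge (2,3) w=1 -- no cycle. Running total: 2
Add edge (4,6) w=1 -- no cycle. Running total: 3
Add edge (1,2) w=2 -- no cycle. Running total: 5
Skip edge (1,3) w=2 -- would create cycle
Add edge (5,7) w=2 -- no cycle. Running total: 7
Add edge (3,6) w=3 -- no cycle. Running total: 10
Add edge (4,5) w=3 -- no cycle. Running total: 13

MST edges: (1,8,w=1), (2,3,w=1), (4,6,w=1), (1,2,w=2), (5,7,w=2), (3,6,w=3), (4,5,w=3)
Total MST weight: 1 + 1 + 1 + 2 + 2 + 3 + 3 = 13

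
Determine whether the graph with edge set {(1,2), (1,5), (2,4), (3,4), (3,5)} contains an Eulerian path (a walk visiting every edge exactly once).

Step 1: Find the degree of each vertex:
  deg(1) = 2
  deg(2) = 2
  deg(3) = 2
  deg(4) = 2
  deg(5) = 2

Step 2: Count vertices with odd degree:
  All vertices have even degree (0 odd-degree vertices)

Step 3: Apply Euler's theorem:
  - Eulerian circuit exists iff graph is connected and all vertices have even degree
  - Eulerian path exists iff graph is connected and has 0 or 2 odd-degree vertices

Graph is connected with 0 odd-degree vertices.
Both Eulerian circuit and Eulerian path exist.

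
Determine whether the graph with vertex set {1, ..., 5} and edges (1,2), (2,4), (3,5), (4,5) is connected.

Step 1: Build adjacency list from edges:
  1: 2
  2: 1, 4
  3: 5
  4: 2, 5
  5: 3, 4

Step 2: Run BFS/DFS from vertex 1:
  Visited: {1, 2, 4, 5, 3}
  Reached 5 of 5 vertices

Step 3: All 5 vertices reached from vertex 1, so the graph is connected.
Answer: Yes, the graph is connected.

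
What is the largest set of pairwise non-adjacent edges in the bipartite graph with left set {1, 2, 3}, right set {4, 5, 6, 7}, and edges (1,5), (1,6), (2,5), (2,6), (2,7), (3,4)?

Step 1: List the neighbors of each left vertex:
  1: 5, 6
  2: 5, 6, 7
  3: 4

Step 2: Greedily match left vertices, then look for augmenting paths:
  Match 1 -- 5
  Match 2 -- 6
  Match 3 -- 4
  No augmenting path remains.

Step 3: Verify this is maximum:
  Matching size 3 = min(|L|, |R|) = min(3, 4), which is an upper bound, so this matching is maximum.

Maximum matching: {(1,5), (2,6), (3,4)}
Size: 3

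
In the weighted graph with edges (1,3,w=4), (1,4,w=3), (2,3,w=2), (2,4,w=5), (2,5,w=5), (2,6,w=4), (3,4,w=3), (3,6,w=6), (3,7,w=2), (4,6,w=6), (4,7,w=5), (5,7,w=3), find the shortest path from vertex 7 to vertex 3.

Step 1: Build adjacency list with weights:
  1: 3(w=4), 4(w=3)
  2: 3(w=2), 4(w=5), 5(w=5), 6(w=4)
  3: 1(w=4), 2(w=2), 4(w=3), 6(w=6), 7(w=2)
  4: 1(w=3), 2(w=5), 3(w=3), 6(w=6), 7(w=5)
  5: 2(w=5), 7(w=3)
  6: 2(w=4), 3(w=6), 4(w=6)
  7: 3(w=2), 4(w=5), 5(w=3)

Step 2: Apply Dijkstra's algorithm from vertex 7:
  Visit vertex 7 (distance=0)
    Update dist[3] = 2
    Update dist[4] = 5
    Update dist[5] = 3
  Visit vertex 3 (distance=2)
    Update dist[1] = 6
    Update dist[2] = 4
    Update dist[6] = 8

Step 3: Shortest path: 7 -> 3
Total weight: 2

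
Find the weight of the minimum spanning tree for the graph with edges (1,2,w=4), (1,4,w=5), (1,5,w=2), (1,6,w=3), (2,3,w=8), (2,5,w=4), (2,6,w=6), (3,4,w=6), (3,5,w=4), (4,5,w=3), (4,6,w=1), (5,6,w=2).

Apply Kruskal's algorithm (sort edges by weight, add if no cycle):

Sorted edges by weight:
  (4,6) w=1
  (1,5) w=2
  (5,6) w=2
  (1,6) w=3
  (4,5) w=3
  (1,2) w=4
  (2,5) w=4
  (3,5) w=4
  (1,4) w=5
  (2,6) w=6
  (3,4) w=6
  (2,3) w=8

Add edge (4,6) w=1 -- no cycle. Running total: 1
Add edge (1,5) w=2 -- no cycle. Running total: 3
Add edge (5,6) w=2 -- no cycle. Running total: 5
Skip edge (1,6) w=3 -- would create cycle
Skip edge (4,5) w=3 -- would create cycle
Add edge (1,2) w=4 -- no cycle. Running total: 9
Skip edge (2,5) w=4 -- would create cycle
Add edge (3,5) w=4 -- no cycle. Running total: 13

MST edges: (4,6,w=1), (1,5,w=2), (5,6,w=2), (1,2,w=4), (3,5,w=4)
Total MST weight: 1 + 2 + 2 + 4 + 4 = 13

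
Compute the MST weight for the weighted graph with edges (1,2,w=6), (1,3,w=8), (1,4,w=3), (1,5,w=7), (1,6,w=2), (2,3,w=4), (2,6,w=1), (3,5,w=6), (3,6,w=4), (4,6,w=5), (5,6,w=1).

Apply Kruskal's algorithm (sort edges by weight, add if no cycle):

Sorted edges by weight:
  (2,6) w=1
  (5,6) w=1
  (1,6) w=2
  (1,4) w=3
  (2,3) w=4
  (3,6) w=4
  (4,6) w=5
  (1,2) w=6
  (3,5) w=6
  (1,5) w=7
  (1,3) w=8

Add edge (2,6) w=1 -- no cycle. Running total: 1
Add edge (5,6) w=1 -- no cycle. Running total: 2
Add edge (1,6) w=2 -- no cycle. Running total: 4
Add edge (1,4) w=3 -- no cycle. Running total: 7
Add edge (2,3) w=4 -- no cycle. Running total: 11

MST edges: (2,6,w=1), (5,6,w=1), (1,6,w=2), (1,4,w=3), (2,3,w=4)
Total MST weight: 1 + 1 + 2 + 3 + 4 = 11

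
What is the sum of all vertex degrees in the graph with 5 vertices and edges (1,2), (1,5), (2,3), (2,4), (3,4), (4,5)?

Step 1: Count edges incident to each vertex:
  deg(1) = 2 (neighbors: 2, 5)
  deg(2) = 3 (neighbors: 1, 3, 4)
  deg(3) = 2 (neighbors: 2, 4)
  deg(4) = 3 (neighbors: 2, 3, 5)
  deg(5) = 2 (neighbors: 1, 4)

Step 2: Sum all degrees:
  2 + 3 + 2 + 3 + 2 = 12

Verification: sum of degrees = 2 * |E| = 2 * 6 = 12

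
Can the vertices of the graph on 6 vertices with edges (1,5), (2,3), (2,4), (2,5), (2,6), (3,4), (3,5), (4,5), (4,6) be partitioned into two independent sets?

Step 1: Attempt 2-coloring using BFS:
  Start at vertex 1, assign color 0
  Color vertex 5 with color 1 (neighbor of 1)
  Color vertex 2 with color 0 (neighbor of 5)
  Color vertex 3 with color 0 (neighbor of 5)
  Color vertex 4 with color 0 (neighbor of 5)

Step 2: Conflict found! Vertices 2 and 3 are adjacent but have the same color.
This means the graph contains an odd cycle.

The graph is NOT bipartite.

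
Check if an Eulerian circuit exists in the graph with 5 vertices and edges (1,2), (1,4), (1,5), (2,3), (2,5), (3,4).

Step 1: Find the degree of each vertex:
  deg(1) = 3
  deg(2) = 3
  deg(3) = 2
  deg(4) = 2
  deg(5) = 2

Step 2: Count vertices with odd degree:
  Odd-degree vertices: 1, 2 (2 total)

Step 3: Apply Euler's theorem:
  - Eulerian circuit exists iff graph is connected and all vertices have even degree
  - Eulerian path exists iff graph is connected and has 0 or 2 odd-degree vertices

Graph is connected with exactly 2 odd-degree vertices (1, 2).
Eulerian path exists (starting and ending at the odd-degree vertices), but no Eulerian circuit.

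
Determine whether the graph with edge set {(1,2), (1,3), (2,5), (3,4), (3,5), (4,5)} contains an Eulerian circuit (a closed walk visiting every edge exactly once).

Step 1: Find the degree of each vertex:
  deg(1) = 2
  deg(2) = 2
  deg(3) = 3
  deg(4) = 2
  deg(5) = 3

Step 2: Count vertices with odd degree:
  Odd-degree vertices: 3, 5 (2 total)

Step 3: Apply Euler's theorem:
  - Eulerian circuit exists iff graph is connected and all vertices have even degree
  - Eulerian path exists iff graph is connected and has 0 or 2 odd-degree vertices

Graph is connected with exactly 2 odd-degree vertices (3, 5).
Eulerian path exists (starting and ending at the odd-degree vertices), but no Eulerian circuit.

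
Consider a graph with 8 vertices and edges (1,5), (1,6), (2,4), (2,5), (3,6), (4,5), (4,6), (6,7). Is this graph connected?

Step 1: Build adjacency list from edges:
  1: 5, 6
  2: 4, 5
  3: 6
  4: 2, 5, 6
  5: 1, 2, 4
  6: 1, 3, 4, 7
  7: 6
  8: (none)

Step 2: Run BFS/DFS from vertex 1:
  Visited: {1, 5, 6, 2, 4, 3, 7}
  Reached 7 of 8 vertices

Step 3: Only 7 of 8 vertices reached. Graph is disconnected.
Connected components: {1, 2, 3, 4, 5, 6, 7}, {8}
Answer: No, the graph is not connected (2 components).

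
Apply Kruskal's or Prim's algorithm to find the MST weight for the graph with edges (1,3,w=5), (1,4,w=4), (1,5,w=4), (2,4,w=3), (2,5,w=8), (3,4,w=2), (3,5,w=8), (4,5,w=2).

Apply Kruskal's algorithm (sort edges by weight, add if no cycle):

Sorted edges by weight:
  (3,4) w=2
  (4,5) w=2
  (2,4) w=3
  (1,5) w=4
  (1,4) w=4
  (1,3) w=5
  (2,5) w=8
  (3,5) w=8

Add edge (3,4) w=2 -- no cycle. Running total: 2
Add edge (4,5) w=2 -- no cycle. Running total: 4
Add edge (2,4) w=3 -- no cycle. Running total: 7
Add edge (1,5) w=4 -- no cycle. Running total: 11

MST edges: (3,4,w=2), (4,5,w=2), (2,4,w=3), (1,5,w=4)
Total MST weight: 2 + 2 + 3 + 4 = 11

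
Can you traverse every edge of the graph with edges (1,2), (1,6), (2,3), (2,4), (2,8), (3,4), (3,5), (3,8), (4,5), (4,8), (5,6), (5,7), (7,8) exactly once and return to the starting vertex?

Step 1: Find the degree of each vertex:
  deg(1) = 2
  deg(2) = 4
  deg(3) = 4
  deg(4) = 4
  deg(5) = 4
  deg(6) = 2
  deg(7) = 2
  deg(8) = 4

Step 2: Count vertices with odd degree:
  All vertices have even degree (0 odd-degree vertices)

Step 3: Apply Euler's theorem:
  - Eulerian circuit exists iff graph is connected and all vertices have even degree
  - Eulerian path exists iff graph is connected and has 0 or 2 odd-degree vertices

Graph is connected with 0 odd-degree vertices.
Both Eulerian circuit and Eulerian path exist.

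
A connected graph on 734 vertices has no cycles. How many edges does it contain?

A tree on n vertices always has exactly n - 1 edges.
For n = 734: edges = 734 - 1 = 733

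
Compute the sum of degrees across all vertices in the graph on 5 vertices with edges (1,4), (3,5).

Step 1: Count edges incident to each vertex:
  deg(1) = 1 (neighbors: 4)
  deg(2) = 0 (neighbors: none)
  deg(3) = 1 (neighbors: 5)
  deg(4) = 1 (neighbors: 1)
  deg(5) = 1 (neighbors: 3)

Step 2: Sum all degrees:
  1 + 0 + 1 + 1 + 1 = 4

Verification: sum of degrees = 2 * |E| = 2 * 2 = 4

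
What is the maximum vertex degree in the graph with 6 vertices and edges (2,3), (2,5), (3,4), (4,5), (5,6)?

Step 1: Count edges incident to each vertex:
  deg(1) = 0 (neighbors: none)
  deg(2) = 2 (neighbors: 3, 5)
  deg(3) = 2 (neighbors: 2, 4)
  deg(4) = 2 (neighbors: 3, 5)
  deg(5) = 3 (neighbors: 2, 4, 6)
  deg(6) = 1 (neighbors: 5)

Step 2: Find maximum:
  max(0, 2, 2, 2, 3, 1) = 3 (vertex 5)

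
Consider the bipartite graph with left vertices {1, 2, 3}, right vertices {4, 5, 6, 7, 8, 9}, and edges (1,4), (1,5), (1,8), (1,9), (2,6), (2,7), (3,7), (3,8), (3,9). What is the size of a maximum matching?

Step 1: List the neighbors of each left vertex:
  1: 4, 5, 8, 9
  2: 6, 7
  3: 7, 8, 9

Step 2: Greedily match left vertices, then look for augmenting paths:
  Match 1 -- 4
  Match 2 -- 6
  Match 3 -- 7
  No augmenting path remains.

Step 3: Verify this is maximum:
  Matching size 3 = min(|L|, |R|) = min(3, 6), which is an upper bound, so this matching is maximum.

Maximum matching: {(1,4), (2,6), (3,7)}
Size: 3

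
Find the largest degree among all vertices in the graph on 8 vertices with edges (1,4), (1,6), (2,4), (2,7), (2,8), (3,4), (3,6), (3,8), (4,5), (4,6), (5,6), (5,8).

Step 1: Count edges incident to each vertex:
  deg(1) = 2 (neighbors: 4, 6)
  deg(2) = 3 (neighbors: 4, 7, 8)
  deg(3) = 3 (neighbors: 4, 6, 8)
  deg(4) = 5 (neighbors: 1, 2, 3, 5, 6)
  deg(5) = 3 (neighbors: 4, 6, 8)
  deg(6) = 4 (neighbors: 1, 3, 4, 5)
  deg(7) = 1 (neighbors: 2)
  deg(8) = 3 (neighbors: 2, 3, 5)

Step 2: Find maximum:
  max(2, 3, 3, 5, 3, 4, 1, 3) = 5 (vertex 4)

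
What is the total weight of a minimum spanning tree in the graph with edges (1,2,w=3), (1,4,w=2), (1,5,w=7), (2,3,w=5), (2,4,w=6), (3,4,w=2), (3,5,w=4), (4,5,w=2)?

Apply Kruskal's algorithm (sort edges by weight, add if no cycle):

Sorted edges by weight:
  (1,4) w=2
  (3,4) w=2
  (4,5) w=2
  (1,2) w=3
  (3,5) w=4
  (2,3) w=5
  (2,4) w=6
  (1,5) w=7

Add edge (1,4) w=2 -- no cycle. Running total: 2
Add edge (3,4) w=2 -- no cycle. Running total: 4
Add edge (4,5) w=2 -- no cycle. Running total: 6
Add edge (1,2) w=3 -- no cycle. Running total: 9

MST edges: (1,4,w=2), (3,4,w=2), (4,5,w=2), (1,2,w=3)
Total MST weight: 2 + 2 + 2 + 3 = 9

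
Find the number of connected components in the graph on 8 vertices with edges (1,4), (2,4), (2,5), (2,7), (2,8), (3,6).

Step 1: Build adjacency list from edges:
  1: 4
  2: 4, 5, 7, 8
  3: 6
  4: 1, 2
  5: 2
  6: 3
  7: 2
  8: 2

Step 2: Run BFS/DFS from vertex 1:
  Visited: {1, 4, 2, 5, 7, 8}
  Reached 6 of 8 vertices

Step 3: Only 6 of 8 vertices reached. Graph is disconnected.
Connected components: {1, 2, 4, 5, 7, 8}, {3, 6}
Number of connected components: 2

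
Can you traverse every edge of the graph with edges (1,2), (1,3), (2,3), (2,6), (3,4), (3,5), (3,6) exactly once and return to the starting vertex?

Step 1: Find the degree of each vertex:
  deg(1) = 2
  deg(2) = 3
  deg(3) = 5
  deg(4) = 1
  deg(5) = 1
  deg(6) = 2

Step 2: Count vertices with odd degree:
  Odd-degree vertices: 2, 3, 4, 5 (4 total)

Step 3: Apply Euler's theorem:
  - Eulerian circuit exists iff graph is connected and all vertices have even degree
  - Eulerian path exists iff graph is connected and has 0 or 2 odd-degree vertices

Graph has 4 odd-degree vertices (need 0 or 2).
Neither Eulerian path nor Eulerian circuit exists.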